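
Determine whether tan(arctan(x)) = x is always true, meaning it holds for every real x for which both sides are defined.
Claim: tan(arctan(x)) = x.
Reasoning: For every real x, arctan(x) is by definition the angle in (-π/2, π/2) whose tangent equals x. Taking the tangent of that angle returns x.
So the two sides agree for every real x for which both sides are defined.

Conclusion: Yes, this is an identity.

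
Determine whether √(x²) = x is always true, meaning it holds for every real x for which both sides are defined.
Claim: √(x²) = x.
Test a specific point where both sides are defined: x = -1.
LHS = √(x²) ≈ 1.0000
RHS = x ≈ -1.0000
Since 1.0000 ≠ -1.0000, the equation fails at this point, so it cannot hold for every real x for which both sides are defined.
√(x²) = |x|, which differs from x whenever x < 0 (both sides are defined for every real x).

Conclusion: No, this is NOT an identity.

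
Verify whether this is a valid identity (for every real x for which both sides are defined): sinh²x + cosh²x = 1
No, this is NOT an identity.

Claim: sinh²x + cosh²x = 1.
Test a specific point where both sides are defined: x = 2.
LHS = sinh²x + cosh²x ≈ 27.3082
RHS = 1 ≈ 1.0000
Since 27.3082 ≠ 1.0000, the equation fails at this point, so it cannot hold for every real x for which both sides are defined.
The correct hyperbolic identity is cosh²x - sinh²x = 1 (a difference); the sum sinh²x + cosh²x equals cosh(2x).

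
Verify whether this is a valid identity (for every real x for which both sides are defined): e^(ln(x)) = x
Claim: e^(ln(x)) = x.
Reasoning: For x > 0, ln(x) is by definition the exponent p such that e^p = x. Raising e to that exponent therefore returns x: e^(ln x) = x.
So the two sides agree for every real x for which both sides are defined.

Conclusion: Yes, this is an identity.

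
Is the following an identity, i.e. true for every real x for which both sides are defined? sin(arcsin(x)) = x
Claim: sin(arcsin(x)) = x.
Reasoning: For -1 ≤ x ≤ 1 (where arcsin is defined), arcsin(x) is by definition an angle whose sine equals x. Taking the sine of that angle returns x. (Note the other order, arcsin(sin x) = x, is NOT an identity.)
So the two sides agree for every real x for which both sides are defined.

Conclusion: Yes, this is an identity.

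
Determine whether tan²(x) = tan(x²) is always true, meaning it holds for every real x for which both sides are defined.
Claim: tan²(x) = tan(x²).
Test a specific point where both sides are defined: x = -π/4.
LHS = tan²(x) ≈ 1.0000
RHS = tan(x²) ≈ 0.7092
Since 1.0000 ≠ 0.7092, the equation fails at this point, so it cannot hold for every real x for which both sides are defined.
tan²(x) means (tan x)², squaring the output; tan(x²) squares the input. These are different functions.

Conclusion: No, this is NOT an identity.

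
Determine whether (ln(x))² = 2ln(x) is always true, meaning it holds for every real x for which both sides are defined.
No, this is NOT an identity.

Claim: (ln(x))² = 2ln(x).
Test a specific point where both sides are defined: x = 1/2.
LHS = (ln(x))² ≈ 0.4805
RHS = 2ln(x) ≈ -1.3863
Since 0.4805 ≠ -1.3863, the equation fails at this point, so it cannot hold for every real x for which both sides are defined.
2ln(x) equals ln(x²), which is not the same as (ln x)².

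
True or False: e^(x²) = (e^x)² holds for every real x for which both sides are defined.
Claim: e^(x²) = (e^x)².
Test a specific point where both sides are defined: x = 1.
LHS = e^(x²) ≈ 2.7183
RHS = (e^x)² ≈ 7.3891
Since 2.7183 ≠ 7.3891, the equation fails at this point, so it cannot hold for every real x for which both sides are defined.
(e^x)² = e^(2x), and 2x ≠ x² in general.

Conclusion: False.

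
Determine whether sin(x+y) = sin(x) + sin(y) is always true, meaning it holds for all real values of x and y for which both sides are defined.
No, this is NOT an identity.

Claim: sin(x+y) = sin(x) + sin(y).
Test a specific point where both sides are defined: x = 3π/4, y = π/4.
LHS = sin(x+y) ≈ 0.0000
RHS = sin(x) + sin(y) ≈ 1.4142
Since 0.0000 ≠ 1.4142, the equation fails at this point, so it cannot hold for all real values of x and y for which both sides are defined.
The correct expansion is sin(x+y) = sin(x)cos(y) + cos(x)sin(y); sine is not additive.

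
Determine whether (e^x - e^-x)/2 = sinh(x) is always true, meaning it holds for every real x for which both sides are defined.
Yes, this is an identity.

Claim: (e^x - e^-x)/2 = sinh(x).
Reasoning: This is exactly the definition of the hyperbolic sine: sinh(x) := (e^x - e^-x)/2.
So the two sides agree for every real x for which both sides are defined.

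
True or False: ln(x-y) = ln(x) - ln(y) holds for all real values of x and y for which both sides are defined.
False.

Claim: ln(x-y) = ln(x) - ln(y).
Test a specific point where both sides are defined: x = 5, y = 1/2.
LHS = ln(x-y) ≈ 1.5041
RHS = ln(x) - ln(y) ≈ 2.3026
Since 1.5041 ≠ 2.3026, the equation fails at this point, so it cannot hold for all real values of x and y for which both sides are defined.
ln(x) - ln(y) = ln(x/y), not ln(x-y).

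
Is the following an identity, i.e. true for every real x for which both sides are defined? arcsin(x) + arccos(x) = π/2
Yes, this is an identity.

Claim: arcsin(x) + arccos(x) = π/2.
Reasoning: Both sides are defined for -1 ≤ x ≤ 1. Let θ = arcsin(x), so sin θ = x and θ ∈ [-π/2, π/2]. Then cos(π/2 - θ) = sin θ = x and π/2 - θ ∈ [0, π], which is exactly the range of arccos, so arccos(x) = π/2 - θ. Adding: arcsin(x) + arccos(x) = θ + (π/2 - θ) = π/2.
So the two sides agree for every real x for which both sides are defined.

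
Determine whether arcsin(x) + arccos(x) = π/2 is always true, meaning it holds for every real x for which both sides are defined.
Claim: arcsin(x) + arccos(x) = π/2.
Reasoning: Both sides are defined for -1 ≤ x ≤ 1. Let θ = arcsin(x), so sin θ = x and θ ∈ [-π/2, π/2]. Then cos(π/2 - θ) = sin θ = x and π/2 - θ ∈ [0, π], which is exactly the range of arccos, so arccos(x) = π/2 - θ. Adding: arcsin(x) + arccos(x) = θ + (π/2 - θ) = π/2.
So the two sides agree for every real x for which both sides are defined.

Conclusion: Yes, this is an identity.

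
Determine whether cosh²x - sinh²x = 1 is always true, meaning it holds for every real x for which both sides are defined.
Claim: cosh²x - sinh²x = 1.
Reasoning: With cosh(x) = (e^x + e^-x)/2 and sinh(x) = (e^x - e^-x)/2: cosh²x = (e^(2x) + 2 + e^(-2x))/4 and sinh²x = (e^(2x) - 2 + e^(-2x))/4. Subtracting leaves 4/4 = 1.
So the two sides agree for every real x for which both sides are defined.

Conclusion: Yes, this is an identity.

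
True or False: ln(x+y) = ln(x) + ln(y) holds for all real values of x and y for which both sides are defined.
Claim: ln(x+y) = ln(x) + ln(y).
Test a specific point where both sides are defined: x = 3/2, y = 1/2.
LHS = ln(x+y) ≈ 0.6931
RHS = ln(x) + ln(y) ≈ -0.2877
Since 0.6931 ≠ -0.2877, the equation fails at this point, so it cannot hold for all real values of x and y for which both sides are defined.
ln(x) + ln(y) = ln(xy), not ln(x+y).

Conclusion: False.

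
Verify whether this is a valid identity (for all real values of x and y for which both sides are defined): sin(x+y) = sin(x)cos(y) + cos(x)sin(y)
Yes, this is an identity.

Claim: sin(x+y) = sin(x)cos(y) + cos(x)sin(y).
Reasoning: By Euler's formula e^(i(x+y)) = e^(ix)·e^(iy) = (cos x + i·sin x)(cos y + i·sin y). The imaginary part of the left side is sin(x+y); the imaginary part of the product is sin(x)cos(y) + cos(x)sin(y).
So the two sides agree for all real values of x and y for which both sides are defined.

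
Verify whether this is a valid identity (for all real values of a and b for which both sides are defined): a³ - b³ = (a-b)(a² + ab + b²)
Yes, this is an identity.

Claim: a³ - b³ = (a-b)(a² + ab + b²).
Reasoning: Expand the right side: (a-b)(a² + ab + b²) = a³ + a²b + ab² - a²b - ab² - b³ = a³ - b³ (the middle terms cancel in pairs).
So the two sides agree for all real values of a and b for which both sides are defined.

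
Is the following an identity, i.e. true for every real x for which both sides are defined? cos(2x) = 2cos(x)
Claim: cos(2x) = 2cos(x).
Test a specific point where both sides are defined: x = -π/3.
LHS = cos(2x) ≈ -0.5000
RHS = 2cos(x) ≈ 1.0000
Since -0.5000 ≠ 1.0000, the equation fails at this point, so it cannot hold for every real x for which both sides are defined.
The correct double-angle formula is cos(2x) = cos²x - sin²x.

Conclusion: No, this is NOT an identity.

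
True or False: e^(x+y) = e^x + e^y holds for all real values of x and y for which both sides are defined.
Claim: e^(x+y) = e^x + e^y.
Test a specific point where both sides are defined: x = -2, y = 2.
LHS = e^(x+y) ≈ 1.0000
RHS = e^x + e^y ≈ 7.5244
Since 1.0000 ≠ 7.5244, the equation fails at this point, so it cannot hold for all real values of x and y for which both sides are defined.
The correct rule is e^(x+y) = e^x · e^y (a product, not a sum).

Conclusion: False.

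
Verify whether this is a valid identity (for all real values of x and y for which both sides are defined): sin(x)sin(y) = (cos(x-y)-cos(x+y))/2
Yes, this is an identity.

Claim: sin(x)sin(y) = (cos(x-y)-cos(x+y))/2.
Reasoning: cos(x-y) = cos(x)cos(y) + sin(x)sin(y) and cos(x+y) = cos(x)cos(y) - sin(x)sin(y). Subtracting, cos(x-y) - cos(x+y) = 2sin(x)sin(y); divide by 2.
So the two sides agree for all real values of x and y for which both sides are defined.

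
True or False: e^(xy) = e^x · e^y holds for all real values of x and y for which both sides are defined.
Claim: e^(xy) = e^x · e^y.
Test a specific point where both sides are defined: x = -2, y = -2.
LHS = e^(xy) ≈ 54.5982
RHS = e^x · e^y ≈ 0.0183
Since 54.5982 ≠ 0.0183, the equation fails at this point, so it cannot hold for all real values of x and y for which both sides are defined.
e^x · e^y = e^(x+y), not e^(xy).

Conclusion: False.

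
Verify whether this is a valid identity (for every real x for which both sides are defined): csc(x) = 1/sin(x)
Claim: csc(x) = 1/sin(x).
Reasoning: csc(x) is by definition the reciprocal of sin(x), wherever sin(x) ≠ 0.
So the two sides agree for every real x for which both sides are defined.

Conclusion: Yes, this is an identity.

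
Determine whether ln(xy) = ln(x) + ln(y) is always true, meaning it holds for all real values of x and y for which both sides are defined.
Claim: ln(xy) = ln(x) + ln(y).
Reasoning: Both sides are simultaneously defined only when x, y > 0. Write x = e^p, y = e^q (p = ln x, q = ln y). Then xy = e^p · e^q = e^(p+q), so ln(xy) = p + q = ln(x) + ln(y).
So the two sides agree for all real values of x and y for which both sides are defined.

Conclusion: Yes, this is an identity.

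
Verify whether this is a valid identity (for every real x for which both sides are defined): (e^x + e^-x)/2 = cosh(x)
Claim: (e^x + e^-x)/2 = cosh(x).
Reasoning: This is exactly the definition of the hyperbolic cosine: cosh(x) := (e^x + e^-x)/2.
So the two sides agree for every real x for which both sides are defined.

Conclusion: Yes, this is an identity.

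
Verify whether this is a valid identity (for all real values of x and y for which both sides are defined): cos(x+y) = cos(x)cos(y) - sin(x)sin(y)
Yes, this is an identity.

Claim: cos(x+y) = cos(x)cos(y) - sin(x)sin(y).
Reasoning: By Euler's formula e^(i(x+y)) = e^(ix)·e^(iy) = (cos x + i·sin x)(cos y + i·sin y). The real part of the left side is cos(x+y); the real part of the product is cos(x)cos(y) - sin(x)sin(y) (since i·i = -1).
So the two sides agree for all real values of x and y for which both sides are defined.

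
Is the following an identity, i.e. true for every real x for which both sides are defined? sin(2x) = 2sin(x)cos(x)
Yes, this is an identity.

Claim: sin(2x) = 2sin(x)cos(x).
Reasoning: Put y = x in the addition formula sin(x+y) = sin(x)cos(y) + cos(x)sin(y): sin(2x) = sin(x)cos(x) + cos(x)sin(x) = 2sin(x)cos(x).
So the two sides agree for every real x for which both sides are defined.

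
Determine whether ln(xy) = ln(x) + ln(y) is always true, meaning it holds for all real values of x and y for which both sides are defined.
Yes, this is an identity.

Claim: ln(xy) = ln(x) + ln(y).
Reasoning: Both sides are simultaneously defined only when x, y > 0. Write x = e^p, y = e^q (p = ln x, q = ln y). Then xy = e^p · e^q = e^(p+q), so ln(xy) = p + q = ln(x) + ln(y).
So the two sides agree for all real values of x and y for which both sides are defined.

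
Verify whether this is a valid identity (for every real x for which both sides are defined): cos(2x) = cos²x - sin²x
Claim: cos(2x) = cos²x - sin²x.
Reasoning: Put y = x in the addition formula cos(x+y) = cos(x)cos(y) - sin(x)sin(y): cos(2x) = cos²x - sin²x.
So the two sides agree for every real x for which both sides are defined.

Conclusion: Yes, this is an identity.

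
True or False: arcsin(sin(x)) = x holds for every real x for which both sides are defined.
False.

Claim: arcsin(sin(x)) = x.
Test a specific point where both sides are defined: x = π.
LHS = arcsin(sin(x)) ≈ 0.0000
RHS = x ≈ 3.1416
Since 0.0000 ≠ 3.1416, the equation fails at this point, so it cannot hold for every real x for which both sides are defined.
arcsin only returns values in [-π/2, π/2], so arcsin(sin(x)) = x holds only for x in that interval, not for all real x.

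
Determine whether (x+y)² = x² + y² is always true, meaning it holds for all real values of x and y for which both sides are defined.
Claim: (x+y)² = x² + y².
Test a specific point where both sides are defined: x = 2, y = 2.
LHS = (x+y)² ≈ 16.0000
RHS = x² + y² ≈ 8.0000
Since 16.0000 ≠ 8.0000, the equation fails at this point, so it cannot hold for all real values of x and y for which both sides are defined.
The correct expansion is (x+y)² = x² + 2xy + y²; the cross term 2xy is missing.

Conclusion: No, this is NOT an identity.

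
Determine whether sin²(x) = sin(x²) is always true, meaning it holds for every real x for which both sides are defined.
Claim: sin²(x) = sin(x²).
Test a specific point where both sides are defined: x = 2π/3.
LHS = sin²(x) ≈ 0.7500
RHS = sin(x²) ≈ -0.9474
Since 0.7500 ≠ -0.9474, the equation fails at this point, so it cannot hold for every real x for which both sides are defined.
sin²(x) means (sin x)², squaring the output; sin(x²) squares the input. These are different functions.

Conclusion: No, this is NOT an identity.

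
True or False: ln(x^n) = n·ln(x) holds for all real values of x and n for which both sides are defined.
Claim: ln(x^n) = n·ln(x).
Reasoning: The right side requires x > 0. For x > 0, x^n = (e^(ln x))^n = e^(n·ln x), so taking ln of both sides gives ln(x^n) = n·ln(x).
So the two sides agree for all real values of x and n for which both sides are defined.

Conclusion: True.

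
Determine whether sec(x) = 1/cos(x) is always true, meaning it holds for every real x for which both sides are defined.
Yes, this is an identity.

Claim: sec(x) = 1/cos(x).
Reasoning: sec(x) is by definition the reciprocal of cos(x), wherever cos(x) ≠ 0.
So the two sides agree for every real x for which both sides are defined.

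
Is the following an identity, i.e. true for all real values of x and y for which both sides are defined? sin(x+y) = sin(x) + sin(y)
No, this is NOT an identity.

Claim: sin(x+y) = sin(x) + sin(y).
Test a specific point where both sides are defined: x = π/2, y = 3π/4.
LHS = sin(x+y) ≈ -0.7071
RHS = sin(x) + sin(y) ≈ 1.7071
Since -0.7071 ≠ 1.7071, the equation fails at this point, so it cannot hold for all real values of x and y for which both sides are defined.
The correct expansion is sin(x+y) = sin(x)cos(y) + cos(x)sin(y); sine is not additive.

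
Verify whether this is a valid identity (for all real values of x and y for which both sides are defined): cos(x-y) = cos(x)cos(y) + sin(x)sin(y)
Claim: cos(x-y) = cos(x)cos(y) + sin(x)sin(y).
Reasoning: Replace y by -y in cos(x+y) = cos(x)cos(y) - sin(x)sin(y) and use cos(-y) = cos(y), sin(-y) = -sin(y): cos(x-y) = cos(x)cos(y) + sin(x)sin(y).
So the two sides agree for all real values of x and y for which both sides are defined.

Conclusion: Yes, this is an identity.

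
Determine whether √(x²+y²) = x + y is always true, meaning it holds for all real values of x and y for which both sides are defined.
No, this is NOT an identity.

Claim: √(x²+y²) = x + y.
Test a specific point where both sides are defined: x = 1/2, y = 3.
LHS = √(x²+y²) ≈ 3.0414
RHS = x + y ≈ 3.5000
Since 3.0414 ≠ 3.5000, the equation fails at this point, so it cannot hold for all real values of x and y for which both sides are defined.
(x+y)² = x² + 2xy + y², not x² + y², so the square root does not split this way.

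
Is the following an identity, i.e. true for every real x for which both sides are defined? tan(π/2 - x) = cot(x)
Claim: tan(π/2 - x) = cot(x).
Reasoning: tan(π/2 - x) = sin(π/2 - x)/cos(π/2 - x) = cos(x)/sin(x) = cot(x), using the cofunction identities sin(π/2 - x) = cos(x) and cos(π/2 - x) = sin(x).
So the two sides agree for every real x for which both sides are defined.

Conclusion: Yes, this is an identity.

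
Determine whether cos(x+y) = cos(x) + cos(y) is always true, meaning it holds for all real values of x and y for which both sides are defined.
Claim: cos(x+y) = cos(x) + cos(y).
Test a specific point where both sides are defined: x = π/4, y = π/4.
LHS = cos(x+y) ≈ 0.0000
RHS = cos(x) + cos(y) ≈ 1.4142
Since 0.0000 ≠ 1.4142, the equation fails at this point, so it cannot hold for all real values of x and y for which both sides are defined.
The correct expansion is cos(x+y) = cos(x)cos(y) - sin(x)sin(y); cosine is not additive.

Conclusion: No, this is NOT an identity.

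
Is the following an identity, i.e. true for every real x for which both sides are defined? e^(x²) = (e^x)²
No, this is NOT an identity.

Claim: e^(x²) = (e^x)².
Test a specific point where both sides are defined: x = 3.
LHS = e^(x²) ≈ 8103.0839
RHS = (e^x)² ≈ 403.4288
Since 8103.0839 ≠ 403.4288, the equation fails at this point, so it cannot hold for every real x for which both sides are defined.
(e^x)² = e^(2x), and 2x ≠ x² in general.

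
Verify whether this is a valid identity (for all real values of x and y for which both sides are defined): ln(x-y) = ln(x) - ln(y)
No, this is NOT an identity.

Claim: ln(x-y) = ln(x) - ln(y).
Test a specific point where both sides are defined: x = 2, y = 1/2.
LHS = ln(x-y) ≈ 0.4055
RHS = ln(x) - ln(y) ≈ 1.3863
Since 0.4055 ≠ 1.3863, the equation fails at this point, so it cannot hold for all real values of x and y for which both sides are defined.
ln(x) - ln(y) = ln(x/y), not ln(x-y).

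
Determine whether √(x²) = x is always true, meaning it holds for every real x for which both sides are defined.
Claim: √(x²) = x.
Test a specific point where both sides are defined: x = -1.
LHS = √(x²) ≈ 1.0000
RHS = x ≈ -1.0000
Since 1.0000 ≠ -1.0000, the equation fails at this point, so it cannot hold for every real x for which both sides are defined.
√(x²) = |x|, which differs from x whenever x < 0 (both sides are defined for every real x).

Conclusion: No, this is NOT an identity.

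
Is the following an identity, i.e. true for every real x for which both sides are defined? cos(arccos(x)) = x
Yes, this is an identity.

Claim: cos(arccos(x)) = x.
Reasoning: For -1 ≤ x ≤ 1 (where arccos is defined), arccos(x) is by definition an angle whose cosine equals x. Taking the cosine of that angle returns x. (Note the other order, arccos(cos x) = x, is NOT an identity.)
So the two sides agree for every real x for which both sides are defined.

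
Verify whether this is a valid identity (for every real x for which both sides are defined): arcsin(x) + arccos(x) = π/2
Yes, this is an identity.

Claim: arcsin(x) + arccos(x) = π/2.
Reasoning: Both sides are defined for -1 ≤ x ≤ 1. Let θ = arcsin(x), so sin θ = x and θ ∈ [-π/2, π/2]. Then cos(π/2 - θ) = sin θ = x and π/2 - θ ∈ [0, π], which is exactly the range of arccos, so arccos(x) = π/2 - θ. Adding: arcsin(x) + arccos(x) = θ + (π/2 - θ) = π/2.
So the two sides agree for every real x for which both sides are defined.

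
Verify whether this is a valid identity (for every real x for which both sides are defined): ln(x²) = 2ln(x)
Claim: ln(x²) = 2ln(x).
Reasoning: The right side requires x > 0. For x > 0, x² = (e^(ln x))² = e^(2ln x), so ln(x²) = 2ln(x). (For x < 0 the right side is undefined, so those values are outside the claim.)
So the two sides agree for every real x for which both sides are defined.

Conclusion: Yes, this is an identity.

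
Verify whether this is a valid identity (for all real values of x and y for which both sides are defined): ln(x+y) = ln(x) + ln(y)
No, this is NOT an identity.

Claim: ln(x+y) = ln(x) + ln(y).
Test a specific point where both sides are defined: x = 1, y = 1.
LHS = ln(x+y) ≈ 0.6931
RHS = ln(x) + ln(y) ≈ 0.0000
Since 0.6931 ≠ 0.0000, the equation fails at this point, so it cannot hold for all real values of x and y for which both sides are defined.
ln(x) + ln(y) = ln(xy), not ln(x+y).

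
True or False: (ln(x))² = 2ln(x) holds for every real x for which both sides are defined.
Claim: (ln(x))² = 2ln(x).
Test a specific point where both sides are defined: x = 3/2.
LHS = (ln(x))² ≈ 0.1644
RHS = 2ln(x) ≈ 0.8109
Since 0.1644 ≠ 0.8109, the equation fails at this point, so it cannot hold for every real x for which both sides are defined.
2ln(x) equals ln(x²), which is not the same as (ln x)².

Conclusion: False.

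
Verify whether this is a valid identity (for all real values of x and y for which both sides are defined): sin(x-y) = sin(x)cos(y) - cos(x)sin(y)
Yes, this is an identity.

Claim: sin(x-y) = sin(x)cos(y) - cos(x)sin(y).
Reasoning: Replace y by -y in sin(x+y) = sin(x)cos(y) + cos(x)sin(y) and use cos(-y) = cos(y), sin(-y) = -sin(y): sin(x-y) = sin(x)cos(y) - cos(x)sin(y).
So the two sides agree for all real values of x and y for which both sides are defined.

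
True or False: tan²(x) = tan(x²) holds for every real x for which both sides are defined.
False.

Claim: tan²(x) = tan(x²).
Test a specific point where both sides are defined: x = -π/3.
LHS = tan²(x) ≈ 3.0000
RHS = tan(x²) ≈ 1.9485
Since 3.0000 ≠ 1.9485, the equation fails at this point, so it cannot hold for every real x for which both sides are defined.
tan²(x) means (tan x)², squaring the output; tan(x²) squares the input. These are different functions.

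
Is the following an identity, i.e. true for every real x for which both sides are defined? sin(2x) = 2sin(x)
Claim: sin(2x) = 2sin(x).
Test a specific point where both sides are defined: x = -π/6.
LHS = sin(2x) ≈ -0.8660
RHS = 2sin(x) ≈ -1.0000
Since -0.8660 ≠ -1.0000, the equation fails at this point, so it cannot hold for every real x for which both sides are defined.
The correct double-angle formula is sin(2x) = 2sin(x)cos(x).

Conclusion: No, this is NOT an identity.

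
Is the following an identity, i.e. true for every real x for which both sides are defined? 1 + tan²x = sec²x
Yes, this is an identity.

Claim: 1 + tan²x = sec²x.
Reasoning: Start from sin²x + cos²x = 1 and divide every term by cos²x (allowed wherever tan x and sec x are defined): tan²x + 1 = 1/cos²x = sec²x.
So the two sides agree for every real x for which both sides are defined.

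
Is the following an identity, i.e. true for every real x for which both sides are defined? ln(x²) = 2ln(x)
Claim: ln(x²) = 2ln(x).
Reasoning: The right side requires x > 0. For x > 0, x² = (e^(ln x))² = e^(2ln x), so ln(x²) = 2ln(x). (For x < 0 the right side is undefined, so those values are outside the claim.)
So the two sides agree for every real x for which both sides are defined.

Conclusion: Yes, this is an identity.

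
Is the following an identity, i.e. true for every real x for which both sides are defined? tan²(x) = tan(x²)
Claim: tan²(x) = tan(x²).
Test a specific point where both sides are defined: x = π.
LHS = tan²(x) ≈ 0.0000
RHS = tan(x²) ≈ 0.4767
Since 0.0000 ≠ 0.4767, the equation fails at this point, so it cannot hold for every real x for which both sides are defined.
tan²(x) means (tan x)², squaring the output; tan(x²) squares the input. These are different functions.

Conclusion: No, this is NOT an identity.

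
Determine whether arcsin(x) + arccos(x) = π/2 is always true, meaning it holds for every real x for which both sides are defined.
Yes, this is an identity.

Claim: arcsin(x) + arccos(x) = π/2.
Reasoning: Both sides are defined for -1 ≤ x ≤ 1. Let θ = arcsin(x), so sin θ = x and θ ∈ [-π/2, π/2]. Then cos(π/2 - θ) = sin θ = x and π/2 - θ ∈ [0, π], which is exactly the range of arccos, so arccos(x) = π/2 - θ. Adding: arcsin(x) + arccos(x) = θ + (π/2 - θ) = π/2.
So the two sides agree for every real x for which both sides are defined.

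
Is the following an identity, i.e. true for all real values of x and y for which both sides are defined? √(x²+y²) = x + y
No, this is NOT an identity.

Claim: √(x²+y²) = x + y.
Test a specific point where both sides are defined: x = 1/2, y = 2.
LHS = √(x²+y²) ≈ 2.0616
RHS = x + y ≈ 2.5000
Since 2.0616 ≠ 2.5000, the equation fails at this point, so it cannot hold for all real values of x and y for which both sides are defined.
(x+y)² = x² + 2xy + y², not x² + y², so the square root does not split this way.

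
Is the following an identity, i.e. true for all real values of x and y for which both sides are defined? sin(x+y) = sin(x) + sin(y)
Claim: sin(x+y) = sin(x) + sin(y).
Test a specific point where both sides are defined: x = π/6, y = π/6.
LHS = sin(x+y) ≈ 0.8660
RHS = sin(x) + sin(y) ≈ 1.0000
Since 0.8660 ≠ 1.0000, the equation fails at this point, so it cannot hold for all real values of x and y for which both sides are defined.
The correct expansion is sin(x+y) = sin(x)cos(y) + cos(x)sin(y); sine is not additive.

Conclusion: No, this is NOT an identity.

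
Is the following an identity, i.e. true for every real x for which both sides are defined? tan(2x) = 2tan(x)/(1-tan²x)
Claim: tan(2x) = 2tan(x)/(1-tan²x).
Reasoning: tan(2x) = sin(2x)/cos(2x) = 2sin(x)cos(x) / (cos²x - sin²x). Divide numerator and denominator by cos²x: 2tan(x) / (1 - tan²x).
So the two sides agree for every real x for which both sides are defined.

Conclusion: Yes, this is an identity.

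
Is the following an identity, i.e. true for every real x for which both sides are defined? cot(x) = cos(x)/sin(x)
Yes, this is an identity.

Claim: cot(x) = cos(x)/sin(x).
Reasoning: cot(x) is defined as 1/tan(x) = 1/(sin(x)/cos(x)) = cos(x)/sin(x), wherever sin(x) ≠ 0.
So the two sides agree for every real x for which both sides are defined.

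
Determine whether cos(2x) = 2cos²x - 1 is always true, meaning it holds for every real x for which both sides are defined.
Yes, this is an identity.

Claim: cos(2x) = 2cos²x - 1.
Reasoning: cos(2x) = cos²x - sin²x. Replace sin²x by 1 - cos²x: cos²x - (1 - cos²x) = 2cos²x - 1.
So the two sides agree for every real x for which both sides are defined.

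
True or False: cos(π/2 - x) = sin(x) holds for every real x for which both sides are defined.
True.

Claim: cos(π/2 - x) = sin(x).
Reasoning: Use cos(u - v) = cos(u)cos(v) + sin(u)sin(v) with u = π/2, v = x: cos(π/2)cos(x) + sin(π/2)sin(x) = 0·cos(x) + 1·sin(x) = sin(x).
So the two sides agree for every real x for which both sides are defined.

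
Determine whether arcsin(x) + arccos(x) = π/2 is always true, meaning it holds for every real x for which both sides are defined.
Claim: arcsin(x) + arccos(x) = π/2.
Reasoning: Both sides are defined for -1 ≤ x ≤ 1. Let θ = arcsin(x), so sin θ = x and θ ∈ [-π/2, π/2]. Then cos(π/2 - θ) = sin θ = x and π/2 - θ ∈ [0, π], which is exactly the range of arccos, so arccos(x) = π/2 - θ. Adding: arcsin(x) + arccos(x) = θ + (π/2 - θ) = π/2.
So the two sides agree for every real x for which both sides are defined.

Conclusion: Yes, this is an identity.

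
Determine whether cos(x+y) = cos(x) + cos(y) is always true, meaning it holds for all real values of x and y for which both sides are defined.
No, this is NOT an identity.

Claim: cos(x+y) = cos(x) + cos(y).
Test a specific point where both sides are defined: x = -π/6, y = -π/6.
LHS = cos(x+y) ≈ 0.5000
RHS = cos(x) + cos(y) ≈ 1.7321
Since 0.5000 ≠ 1.7321, the equation fails at this point, so it cannot hold for all real values of x and y for which both sides are defined.
The correct expansion is cos(x+y) = cos(x)cos(y) - sin(x)sin(y); cosine is not additive.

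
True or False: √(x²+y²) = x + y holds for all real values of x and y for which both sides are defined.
False.

Claim: √(x²+y²) = x + y.
Test a specific point where both sides are defined: x = 1, y = 3.
LHS = √(x²+y²) ≈ 3.1623
RHS = x + y ≈ 4.0000
Since 3.1623 ≠ 4.0000, the equation fails at this point, so it cannot hold for all real values of x and y for which both sides are defined.
(x+y)² = x² + 2xy + y², not x² + y², so the square root does not split this way.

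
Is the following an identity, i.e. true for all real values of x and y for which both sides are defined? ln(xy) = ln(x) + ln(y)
Yes, this is an identity.

Claim: ln(xy) = ln(x) + ln(y).
Reasoning: Both sides are simultaneously defined only when x, y > 0. Write x = e^p, y = e^q (p = ln x, q = ln y). Then xy = e^p · e^q = e^(p+q), so ln(xy) = p + q = ln(x) + ln(y).
So the two sides agree for all real values of x and y for which both sides are defined.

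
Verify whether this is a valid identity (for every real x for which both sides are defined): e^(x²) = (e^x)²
No, this is NOT an identity.

Claim: e^(x²) = (e^x)².
Test a specific point where both sides are defined: x = -2.
LHS = e^(x²) ≈ 54.5982
RHS = (e^x)² ≈ 0.0183
Since 54.5982 ≠ 0.0183, the equation fails at this point, so it cannot hold for every real x for which both sides are defined.
(e^x)² = e^(2x), and 2x ≠ x² in general.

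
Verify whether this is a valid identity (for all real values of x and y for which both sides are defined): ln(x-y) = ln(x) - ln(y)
No, this is NOT an identity.

Claim: ln(x-y) = ln(x) - ln(y).
Test a specific point where both sides are defined: x = 3, y = 1/2.
LHS = ln(x-y) ≈ 0.9163
RHS = ln(x) - ln(y) ≈ 1.7918
Since 0.9163 ≠ 1.7918, the equation fails at this point, so it cannot hold for all real values of x and y for which both sides are defined.
ln(x) - ln(y) = ln(x/y), not ln(x-y).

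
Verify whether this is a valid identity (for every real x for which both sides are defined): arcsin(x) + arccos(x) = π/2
Yes, this is an identity.

Claim: arcsin(x) + arccos(x) = π/2.
Reasoning: Both sides are defined for -1 ≤ x ≤ 1. Let θ = arcsin(x), so sin θ = x and θ ∈ [-π/2, π/2]. Then cos(π/2 - θ) = sin θ = x and π/2 - θ ∈ [0, π], which is exactly the range of arccos, so arccos(x) = π/2 - θ. Adding: arcsin(x) + arccos(x) = θ + (π/2 - θ) = π/2.
So the two sides agree for every real x for which both sides are defined.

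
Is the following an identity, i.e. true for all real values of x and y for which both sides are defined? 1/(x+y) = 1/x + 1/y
No, this is NOT an identity.

Claim: 1/(x+y) = 1/x + 1/y.
Test a specific point where both sides are defined: x = 3/2, y = -1.
LHS = 1/(x+y) ≈ 2.0000
RHS = 1/x + 1/y ≈ -0.3333
Since 2.0000 ≠ -0.3333, the equation fails at this point, so it cannot hold for all real values of x and y for which both sides are defined.
1/x + 1/y = (x+y)/(xy), which is not 1/(x+y).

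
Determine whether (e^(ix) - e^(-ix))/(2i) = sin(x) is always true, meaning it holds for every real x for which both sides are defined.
Yes, this is an identity.

Claim: (e^(ix) - e^(-ix))/(2i) = sin(x).
Reasoning: By Euler's formula e^(ix) = cos(x) + i·sin(x) and e^(-ix) = cos(x) - i·sin(x). Subtracting cancels the cosine terms: e^(ix) - e^(-ix) = 2i·sin(x); divide by 2i.
So the two sides agree for every real x for which both sides are defined.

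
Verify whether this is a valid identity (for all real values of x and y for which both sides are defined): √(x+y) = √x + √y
No, this is NOT an identity.

Claim: √(x+y) = √x + √y.
Test a specific point where both sides are defined: x = 1, y = 1/2.
LHS = √(x+y) ≈ 1.2247
RHS = √x + √y ≈ 1.7071
Since 1.2247 ≠ 1.7071, the equation fails at this point, so it cannot hold for all real values of x and y for which both sides are defined.
Squaring the right side gives x + 2√(xy) + y, not x + y.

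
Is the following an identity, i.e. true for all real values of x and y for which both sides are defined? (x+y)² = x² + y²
No, this is NOT an identity.

Claim: (x+y)² = x² + y².
Test a specific point where both sides are defined: x = 3, y = 5.
LHS = (x+y)² ≈ 64.0000
RHS = x² + y² ≈ 34.0000
Since 64.0000 ≠ 34.0000, the equation fails at this point, so it cannot hold for all real values of x and y for which both sides are defined.
The correct expansion is (x+y)² = x² + 2xy + y²; the cross term 2xy is missing.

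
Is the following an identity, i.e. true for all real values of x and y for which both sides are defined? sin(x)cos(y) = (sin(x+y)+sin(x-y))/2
Yes, this is an identity.

Claim: sin(x)cos(y) = (sin(x+y)+sin(x-y))/2.
Reasoning: sin(x+y) = sin(x)cos(y) + cos(x)sin(y) and sin(x-y) = sin(x)cos(y) - cos(x)sin(y). Adding, sin(x+y) + sin(x-y) = 2sin(x)cos(y); divide by 2.
So the two sides agree for all real values of x and y for which both sides are defined.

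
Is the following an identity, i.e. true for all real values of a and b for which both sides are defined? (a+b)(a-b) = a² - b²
Claim: (a+b)(a-b) = a² - b².
Reasoning: Expand: (a+b)(a-b) = a² - ab + ba - b² = a² - b² (the cross terms cancel).
So the two sides agree for all real values of a and b for which both sides are defined.

Conclusion: Yes, this is an identity.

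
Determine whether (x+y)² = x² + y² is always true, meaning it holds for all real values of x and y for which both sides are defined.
No, this is NOT an identity.

Claim: (x+y)² = x² + y².
Test a specific point where both sides are defined: x = 1/2, y = 4.
LHS = (x+y)² ≈ 20.2500
RHS = x² + y² ≈ 16.2500
Since 20.2500 ≠ 16.2500, the equation fails at this point, so it cannot hold for all real values of x and y for which both sides are defined.
The correct expansion is (x+y)² = x² + 2xy + y²; the cross term 2xy is missing.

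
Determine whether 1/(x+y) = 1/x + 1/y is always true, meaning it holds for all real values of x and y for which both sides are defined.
No, this is NOT an identity.

Claim: 1/(x+y) = 1/x + 1/y.
Test a specific point where both sides are defined: x = 1/2, y = 1.
LHS = 1/(x+y) ≈ 0.6667
RHS = 1/x + 1/y ≈ 3.0000
Since 0.6667 ≠ 3.0000, the equation fails at this point, so it cannot hold for all real values of x and y for which both sides are defined.
1/x + 1/y = (x+y)/(xy), which is not 1/(x+y).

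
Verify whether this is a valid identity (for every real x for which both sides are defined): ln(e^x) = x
Claim: ln(e^x) = x.
Reasoning: ln is the inverse of the exponential: ln(e^x) asks for the exponent p with e^p = e^x, and since e^p is one-to-one that exponent is p = x.
So the two sides agree for every real x for which both sides are defined.

Conclusion: Yes, this is an identity.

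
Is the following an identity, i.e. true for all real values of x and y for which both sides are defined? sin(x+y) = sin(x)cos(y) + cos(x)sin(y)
Claim: sin(x+y) = sin(x)cos(y) + cos(x)sin(y).
Reasoning: By Euler's formula e^(i(x+y)) = e^(ix)·e^(iy) = (cos x + i·sin x)(cos y + i·sin y). The imaginary part of the left side is sin(x+y); the imaginary part of the product is sin(x)cos(y) + cos(x)sin(y).
So the two sides agree for all real values of x and y for which both sides are defined.

Conclusion: Yes, this is an identity.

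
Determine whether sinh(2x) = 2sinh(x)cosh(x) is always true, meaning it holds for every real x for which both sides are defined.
Yes, this is an identity.

Claim: sinh(2x) = 2sinh(x)cosh(x).
Reasoning: 2sinh(x)cosh(x) = 2 · (e^x - e^-x)/2 · (e^x + e^-x)/2 = (e^(2x) - e^(-2x))/2 = sinh(2x).
So the two sides agree for every real x for which both sides are defined.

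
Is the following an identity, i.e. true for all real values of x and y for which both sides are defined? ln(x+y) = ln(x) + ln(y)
Claim: ln(x+y) = ln(x) + ln(y).
Test a specific point where both sides are defined: x = 1, y = 5.
LHS = ln(x+y) ≈ 1.7918
RHS = ln(x) + ln(y) ≈ 1.6094
Since 1.7918 ≠ 1.6094, the equation fails at this point, so it cannot hold for all real values of x and y for which both sides are defined.
ln(x) + ln(y) = ln(xy), not ln(x+y).

Conclusion: No, this is NOT an identity.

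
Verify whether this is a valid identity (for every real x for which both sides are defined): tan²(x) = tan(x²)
No, this is NOT an identity.

Claim: tan²(x) = tan(x²).
Test a specific point where both sides are defined: x = -π/3.
LHS = tan²(x) ≈ 3.0000
RHS = tan(x²) ≈ 1.9485
Since 3.0000 ≠ 1.9485, the equation fails at this point, so it cannot hold for every real x for which both sides are defined.
tan²(x) means (tan x)², squaring the output; tan(x²) squares the input. These are different functions.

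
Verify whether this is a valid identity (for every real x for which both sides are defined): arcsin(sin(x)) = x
No, this is NOT an identity.

Claim: arcsin(sin(x)) = x.
Test a specific point where both sides are defined: x = 3π/4.
LHS = arcsin(sin(x)) ≈ 0.7854
RHS = x ≈ 2.3562
Since 0.7854 ≠ 2.3562, the equation fails at this point, so it cannot hold for every real x for which both sides are defined.
arcsin only returns values in [-π/2, π/2], so arcsin(sin(x)) = x holds only for x in that interval, not for all real x.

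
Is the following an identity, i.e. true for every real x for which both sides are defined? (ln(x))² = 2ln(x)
Claim: (ln(x))² = 2ln(x).
Test a specific point where both sides are defined: x = 5.
LHS = (ln(x))² ≈ 2.5903
RHS = 2ln(x) ≈ 3.2189
Since 2.5903 ≠ 3.2189, the equation fails at this point, so it cannot hold for every real x for which both sides are defined.
2ln(x) equals ln(x²), which is not the same as (ln x)².

Conclusion: No, this is NOT an identity.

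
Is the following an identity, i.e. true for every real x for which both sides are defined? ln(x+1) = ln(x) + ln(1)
Claim: ln(x+1) = ln(x) + ln(1).
Test a specific point where both sides are defined: x = 2.
LHS = ln(x+1) ≈ 1.0986
RHS = ln(x) + ln(1) ≈ 0.6931
Since 1.0986 ≠ 0.6931, the equation fails at this point, so it cannot hold for every real x for which both sides are defined.
ln(1) = 0, so the right side is just ln(x), which differs from ln(x+1).

Conclusion: No, this is NOT an identity.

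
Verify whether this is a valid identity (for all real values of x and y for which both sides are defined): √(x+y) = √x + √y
Claim: √(x+y) = √x + √y.
Test a specific point where both sides are defined: x = 2, y = 2.
LHS = √(x+y) ≈ 2.0000
RHS = √x + √y ≈ 2.8284
Since 2.0000 ≠ 2.8284, the equation fails at this point, so it cannot hold for all real values of x and y for which both sides are defined.
Squaring the right side gives x + 2√(xy) + y, not x + y.

Conclusion: No, this is NOT an identity.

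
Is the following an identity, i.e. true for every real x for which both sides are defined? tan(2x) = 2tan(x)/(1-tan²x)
Claim: tan(2x) = 2tan(x)/(1-tan²x).
Reasoning: tan(2x) = sin(2x)/cos(2x) = 2sin(x)cos(x) / (cos²x - sin²x). Divide numerator and denominator by cos²x: 2tan(x) / (1 - tan²x).
So the two sides agree for every real x for which both sides are defined.

Conclusion: Yes, this is an identity.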